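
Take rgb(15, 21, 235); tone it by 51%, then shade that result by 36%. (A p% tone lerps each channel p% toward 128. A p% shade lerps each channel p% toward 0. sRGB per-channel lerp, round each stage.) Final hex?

#2f3173

Lerp each channel 51% toward 128:
  R: 15 + 0.51×(128−15) = 15 + 57.63 = 72.63 → 73
  G: 21 + 0.51×(128−21) = 21 + 54.57 = 75.57 → 76
  B: 235 − 54.57 = 180.43 → 180
After the tone: rgb(73, 76, 180) = #494cb4.
Lerp each channel 36% toward 0:
  R: 73 + 0.36×(0−73) = 73 − 26.28 = 46.72 → 47
  G: 76 + 0.36×(0−76) = 76 − 27.36 = 48.64 → 49
  B: 180 − 64.8 = 115.2 → 115
rgb(47, 49, 115) = #2f3173.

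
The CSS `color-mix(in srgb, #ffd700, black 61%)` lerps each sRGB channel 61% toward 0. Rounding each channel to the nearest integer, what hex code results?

#635400

#ffd700 is rgb(255, 215, 0).
Per channel, c → c + 0.61(0 − c):
  R: 255 − 155.55 = 99.45 → 99
  G: 215 − 131.15 = 83.85 → 84
  B: 0 + 0.61×(0−0) = 0 + 0 = 0 → 0
rgb(99, 84, 0) = #635400.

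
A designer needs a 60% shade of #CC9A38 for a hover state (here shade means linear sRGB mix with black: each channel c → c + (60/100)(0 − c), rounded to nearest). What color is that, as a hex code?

#CC9A38 is rgb(204, 154, 56).
A 60% shade moves each channel 60% toward 0:
  R: 204 + 0.6×(0−204) = 204 − 122.4 = 81.6 → 82
  G: 154 + 0.6×(0−154) = 154 − 92.4 = 61.6 → 62
  B: 56 + 0.6×(0−56) = 56 − 33.6 = 22.4 → 22
rgb(82, 62, 22) = #523E16.

#523E16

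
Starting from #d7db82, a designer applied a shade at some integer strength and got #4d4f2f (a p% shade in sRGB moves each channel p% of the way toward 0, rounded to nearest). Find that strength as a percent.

64%

#d7db82 is rgb(215, 219, 130); #4d4f2f is rgb(77, 79, 47).
On the G channel (widest range): 79 ≈ 219 + (p/100)(0 − 219), so p ≈ 100×(79 − 219)/(0 − 219) = -14000/-219 = 63.93.
p = 64 reproduces all three channels after rounding.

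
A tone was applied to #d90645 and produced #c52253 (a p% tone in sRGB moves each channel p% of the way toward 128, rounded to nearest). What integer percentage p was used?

23%

#d90645 is rgb(217, 6, 69); #c52253 is rgb(197, 34, 83).
On the G channel (widest range): 34 ≈ 6 + (p/100)(128 − 6), so p ≈ 100×(34 − 6)/(128 − 6) = 2800/122 = 22.95.
p = 23 reproduces all three channels after rounding.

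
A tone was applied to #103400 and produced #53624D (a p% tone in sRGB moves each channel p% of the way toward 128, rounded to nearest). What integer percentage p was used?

60%

#103400 is rgb(16, 52, 0); #53624D is rgb(83, 98, 77).
On the B channel (widest range): 77 ≈ 0 + (p/100)(128 − 0), so p ≈ 100×(77 − 0)/(128 − 0) = 7700/128 = 60.16.
p = 60 reproduces all three channels after rounding.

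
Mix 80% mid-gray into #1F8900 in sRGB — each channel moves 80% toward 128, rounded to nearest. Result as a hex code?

#6D8266

#1F8900 is rgb(31, 137, 0).
Per channel, c → c + 0.8(128 − c):
  R: 31 + 0.8×(128−31) = 31 + 77.6 = 108.6 → 109
  G: 137 − 7.2 = 129.8 → 130
  B: 0 + 102.4 = 102.4 → 102
rgb(109, 130, 102) = #6D8266.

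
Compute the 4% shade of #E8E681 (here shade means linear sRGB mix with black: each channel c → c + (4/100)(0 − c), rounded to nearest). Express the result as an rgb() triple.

rgb(223, 221, 124)

#E8E681 is rgb(232, 230, 129).
A 4% shade moves each channel 4% toward 0:
  R: 232 + 0.04×(0−232) = 232 − 9.28 = 222.72 → 223
  G: 230 + 0.04×(0−230) = 230 − 9.2 = 220.8 → 221
  B: 129 + 0.04×(0−129) = 129 − 5.16 = 123.84 → 124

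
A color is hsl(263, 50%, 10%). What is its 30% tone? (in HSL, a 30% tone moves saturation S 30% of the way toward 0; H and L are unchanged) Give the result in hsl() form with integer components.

S moves 30% from 50 toward 0: 50 − 15 = 35 → 35.
H and L are unchanged.

hsl(263, 35%, 10%)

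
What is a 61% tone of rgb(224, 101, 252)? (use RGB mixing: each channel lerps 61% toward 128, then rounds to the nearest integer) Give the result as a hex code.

#a575b0

Lerp each channel 61% toward 128:
  R: 224 + 0.61×(128−224) = 224 − 58.56 = 165.44 → 165
  G: 101 + 0.61×(128−101) = 101 + 16.47 = 117.47 → 117
  B: 252 + 0.61×(128−252) = 252 − 75.64 = 176.36 → 176
rgb(165, 117, 176) = #a575b0.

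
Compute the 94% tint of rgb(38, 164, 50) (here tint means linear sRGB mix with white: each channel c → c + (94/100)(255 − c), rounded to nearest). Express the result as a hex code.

#F2FAF3

Per channel, c → c + 0.94(255 − c):
  R: 38 + 0.94×(255−38) = 38 + 203.98 = 241.98 → 242
  G: 164 + 0.94×(255−164) = 164 + 85.54 = 249.54 → 250
  B: 50 + 0.94×(255−50) = 50 + 192.7 = 242.7 → 243
rgb(242, 250, 243) = #F2FAF3.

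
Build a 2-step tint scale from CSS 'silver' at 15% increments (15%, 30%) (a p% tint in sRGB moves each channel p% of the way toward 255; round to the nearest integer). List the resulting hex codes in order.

#c9c9c9, #d3d3d3

CSS silver is rgb(192, 192, 192).
15%: (192 + 9.45 = 201.45→201, 192 + 9.45 = 201.45→201, 192 + 9.45 = 201.45→201) → #c9c9c9
30%: (192 + 18.9 = 210.9→211, 192 + 18.9 = 210.9→211, 192 + 18.9 = 210.9→211) → #d3d3d3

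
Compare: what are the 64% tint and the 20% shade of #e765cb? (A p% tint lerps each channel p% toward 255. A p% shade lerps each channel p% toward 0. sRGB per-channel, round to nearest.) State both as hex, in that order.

#e765cb is rgb(231, 101, 203).
64% tint:
  R: 231 + 15.36 = 246.36 → 246
  G: 101 + 98.56 = 199.56 → 200
  B: 203 + 33.28 = 236.28 → 236
  → #f6c8ec
20% shade:
  R: 231 + 0.2×(0−231) = 231 − 46.2 = 184.8 → 185
  G: 101 − 20.2 = 80.8 → 81
  B: 203 + 0.2×(0−203) = 203 − 40.6 = 162.4 → 162
  → #b951a2

#f6c8ec, #b951a2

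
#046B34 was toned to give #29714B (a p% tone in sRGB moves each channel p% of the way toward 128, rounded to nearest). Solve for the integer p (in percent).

#046B34 is rgb(4, 107, 52); #29714B is rgb(41, 113, 75).
On the R channel (widest range): 41 ≈ 4 + (p/100)(128 − 4), so p ≈ 100×(41 − 4)/(128 − 4) = 3700/124 = 29.84.
p = 30 reproduces all three channels after rounding.

30%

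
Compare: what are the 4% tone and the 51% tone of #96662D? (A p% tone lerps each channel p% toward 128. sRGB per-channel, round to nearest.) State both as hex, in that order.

#96662D is rgb(150, 102, 45).
4% tone:
  R: 150 + 0.04×(128−150) = 150 − 0.88 = 149.12 → 149
  G: 102 + 0.04×(128−102) = 102 + 1.04 = 103.04 → 103
  B: 45 + 0.04×(128−45) = 45 + 3.32 = 48.32 → 48
  → #956730
51% tone:
  R: 150 + 0.51×(128−150) = 150 − 11.22 = 138.78 → 139
  G: 102 + 0.51×(128−102) = 102 + 13.26 = 115.26 → 115
  B: 45 + 0.51×(128−45) = 45 + 42.33 = 87.33 → 87
  → #8B7357

#956730, #8B7357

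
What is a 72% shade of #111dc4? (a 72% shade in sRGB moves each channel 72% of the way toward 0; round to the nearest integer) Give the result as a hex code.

#111dc4 is rgb(17, 29, 196).
Lerp each channel 72% toward 0:
  R: 17 + 0.72×(0−17) = 17 − 12.24 = 4.76 → 5
  G: 29 − 20.88 = 8.12 → 8
  B: 196 + 0.72×(0−196) = 196 − 141.12 = 54.88 → 55
rgb(5, 8, 55) = #050837.

#050837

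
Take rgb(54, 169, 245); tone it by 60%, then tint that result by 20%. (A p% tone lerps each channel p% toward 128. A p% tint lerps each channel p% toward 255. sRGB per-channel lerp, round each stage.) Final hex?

Per channel, c → c + 0.6(128 − c):
  R: 54 + 0.6×(128−54) = 54 + 44.4 = 98.4 → 98
  G: 169 + 0.6×(128−169) = 169 − 24.6 = 144.4 → 144
  B: 245 − 70.2 = 174.8 → 175
After the tone: rgb(98, 144, 175) = #6290AF.
Per channel, c → c + 0.2(255 − c):
  R: 98 + 0.2×(255−98) = 98 + 31.4 = 129.4 → 129
  G: 144 + 0.2×(255−144) = 144 + 22.2 = 166.2 → 166
  B: 175 + 16 = 191 → 191
rgb(129, 166, 191) = #81A6BF.

#81A6BF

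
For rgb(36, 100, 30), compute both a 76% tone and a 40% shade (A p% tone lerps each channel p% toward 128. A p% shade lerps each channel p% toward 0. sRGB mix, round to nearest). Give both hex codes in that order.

76% tone:
  R: 36 + 69.92 = 105.92 → 106
  G: 100 + 0.76×(128−100) = 100 + 21.28 = 121.28 → 121
  B: 30 + 74.48 = 104.48 → 104
  → #6A7968
40% shade:
  R: 36 + 0.4×(0−36) = 36 − 14.4 = 21.6 → 22
  G: 100 + 0.4×(0−100) = 100 − 40 = 60 → 60
  B: 30 + 0.4×(0−30) = 30 − 12 = 18 → 18
  → #163C12

#6A7968, #163C12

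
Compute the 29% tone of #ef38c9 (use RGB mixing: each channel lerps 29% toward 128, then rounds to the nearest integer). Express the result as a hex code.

#cf4db4

#ef38c9 is rgb(239, 56, 201).
A 29% tone moves each channel 29% toward 128:
  R: 239 − 32.19 = 206.81 → 207
  G: 56 + 0.29×(128−56) = 56 + 20.88 = 76.88 → 77
  B: 201 + 0.29×(128−201) = 201 − 21.17 = 179.83 → 180
rgb(207, 77, 180) = #cf4db4.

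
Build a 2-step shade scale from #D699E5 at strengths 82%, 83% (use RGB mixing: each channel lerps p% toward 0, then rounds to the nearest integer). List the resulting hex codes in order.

#D699E5 is rgb(214, 153, 229).
82%: (214 − 175.48 = 38.52→39, 153 − 125.46 = 27.54→28, 229 − 187.78 = 41.22→41) → #271C29
83%: (214 − 177.62 = 36.38→36, 153 − 126.99 = 26.01→26, 229 − 190.07 = 38.93→39) → #241A27

#271C29, #241A27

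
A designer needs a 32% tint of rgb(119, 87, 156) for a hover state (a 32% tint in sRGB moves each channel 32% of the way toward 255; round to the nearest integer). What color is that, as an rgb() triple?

Per channel, c → c + 0.32(255 − c):
  R: 119 + 0.32×(255−119) = 119 + 43.52 = 162.52 → 163
  G: 87 + 53.76 = 140.76 → 141
  B: 156 + 31.68 = 187.68 → 188

rgb(163, 141, 188)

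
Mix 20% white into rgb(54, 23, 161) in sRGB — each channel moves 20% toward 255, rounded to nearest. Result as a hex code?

A 20% tint moves each channel 20% toward 255:
  R: 54 + 0.2×(255−54) = 54 + 40.2 = 94.2 → 94
  G: 23 + 0.2×(255−23) = 23 + 46.4 = 69.4 → 69
  B: 161 + 18.8 = 179.8 → 180
rgb(94, 69, 180) = #5e45b4.

#5e45b4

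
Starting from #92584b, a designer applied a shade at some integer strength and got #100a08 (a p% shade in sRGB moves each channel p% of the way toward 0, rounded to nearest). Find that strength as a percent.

#92584b is rgb(146, 88, 75); #100a08 is rgb(16, 10, 8).
On the R channel (widest range): 16 ≈ 146 + (p/100)(0 − 146), so p ≈ 100×(16 − 146)/(0 − 146) = -13000/-146 = 89.04.
p = 89 reproduces all three channels after rounding.

89%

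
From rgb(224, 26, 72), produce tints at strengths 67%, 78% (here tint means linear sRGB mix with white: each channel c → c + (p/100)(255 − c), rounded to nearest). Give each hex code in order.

67%: (224 + 20.77 = 244.77→245, 26 + 153.43 = 179.43→179, 72 + 122.61 = 194.61→195) → #F5B3C3
78%: (224 + 24.18 = 248.18→248, 26 + 178.62 = 204.62→205, 72 + 142.74 = 214.74→215) → #F8CDD7

#F5B3C3, #F8CDD7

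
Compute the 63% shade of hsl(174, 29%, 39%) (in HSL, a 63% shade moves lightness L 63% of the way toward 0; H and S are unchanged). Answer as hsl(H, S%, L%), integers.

hsl(174, 29%, 14%)

L moves 63% from 39 toward 0: 39 − 24.57 = 14.43 → 14.
H and S are unchanged.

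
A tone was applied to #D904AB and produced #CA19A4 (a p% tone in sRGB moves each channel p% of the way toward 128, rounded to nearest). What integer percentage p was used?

17%

#D904AB is rgb(217, 4, 171); #CA19A4 is rgb(202, 25, 164).
On the G channel (widest range): 25 ≈ 4 + (p/100)(128 − 4), so p ≈ 100×(25 − 4)/(128 − 4) = 2100/124 = 16.94.
p = 17 reproduces all three channels after rounding.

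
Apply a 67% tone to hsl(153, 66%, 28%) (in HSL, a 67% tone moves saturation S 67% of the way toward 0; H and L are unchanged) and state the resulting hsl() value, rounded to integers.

S moves 67% from 66 toward 0: 66 − 44.22 = 21.78 → 22.
H and L are unchanged.

hsl(153, 22%, 28%)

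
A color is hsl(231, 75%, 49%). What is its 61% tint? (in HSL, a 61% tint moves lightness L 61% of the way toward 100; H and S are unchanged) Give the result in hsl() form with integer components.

hsl(231, 75%, 80%)

L moves 61% from 49 toward 100: 49 + 31.11 = 80.11 → 80.
H and S are unchanged.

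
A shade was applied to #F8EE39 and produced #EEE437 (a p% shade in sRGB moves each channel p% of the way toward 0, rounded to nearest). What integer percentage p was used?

#F8EE39 is rgb(248, 238, 57); #EEE437 is rgb(238, 228, 55).
On the R channel (widest range): 238 ≈ 248 + (p/100)(0 − 248), so p ≈ 100×(238 − 248)/(0 − 248) = -1000/-248 = 4.03.
p = 4 reproduces all three channels after rounding.

4%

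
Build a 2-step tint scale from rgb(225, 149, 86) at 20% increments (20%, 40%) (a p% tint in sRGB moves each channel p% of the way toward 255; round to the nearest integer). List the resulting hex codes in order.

#E7AA78, #EDBF9A

20%: (225 + 6 = 231→231, 149 + 21.2 = 170.2→170, 86 + 33.8 = 119.8→120) → #E7AA78
40%: (225 + 12 = 237→237, 149 + 42.4 = 191.4→191, 86 + 67.6 = 153.6→154) → #EDBF9A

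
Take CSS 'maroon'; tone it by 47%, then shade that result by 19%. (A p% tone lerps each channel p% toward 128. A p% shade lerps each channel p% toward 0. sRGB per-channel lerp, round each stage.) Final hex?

#683131

CSS maroon is rgb(128, 0, 0).
Lerp each channel 47% toward 128:
  R: 128 + 0.47×(128−128) = 128 + 0 = 128 → 128
  G: 0 + 60.16 = 60.16 → 60
  B: 0 + 60.16 = 60.16 → 60
After the tone: rgb(128, 60, 60) = #803c3c.
Lerp each channel 19% toward 0:
  R: 128 + 0.19×(0−128) = 128 − 24.32 = 103.68 → 104
  G: 60 − 11.4 = 48.6 → 49
  B: 60 − 11.4 = 48.6 → 49
rgb(104, 49, 49) = #683131.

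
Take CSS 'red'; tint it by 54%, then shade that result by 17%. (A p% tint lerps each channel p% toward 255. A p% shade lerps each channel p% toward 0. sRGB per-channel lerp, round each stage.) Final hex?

#d47373

CSS red is rgb(255, 0, 0).
Lerp each channel 54% toward 255:
  R: 255 + 0.54×(255−255) = 255 + 0 = 255 → 255
  G: 0 + 0.54×(255−0) = 0 + 137.7 = 137.7 → 138
  B: 0 + 137.7 = 137.7 → 138
After the tint: rgb(255, 138, 138) = #ff8a8a.
Lerp each channel 17% toward 0:
  R: 255 + 0.17×(0−255) = 255 − 43.35 = 211.65 → 212
  G: 138 + 0.17×(0−138) = 138 − 23.46 = 114.54 → 115
  B: 138 + 0.17×(0−138) = 138 − 23.46 = 114.54 → 115
rgb(212, 115, 115) = #d47373.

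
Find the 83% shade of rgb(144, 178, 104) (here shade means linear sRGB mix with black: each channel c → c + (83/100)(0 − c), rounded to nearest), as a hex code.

Lerp each channel 83% toward 0:
  R: 144 + 0.83×(0−144) = 144 − 119.52 = 24.48 → 24
  G: 178 − 147.74 = 30.26 → 30
  B: 104 − 86.32 = 17.68 → 18
rgb(24, 30, 18) = #181E12.

#181E12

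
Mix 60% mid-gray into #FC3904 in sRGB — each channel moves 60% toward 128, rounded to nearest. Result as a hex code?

#B2644E

#FC3904 is rgb(252, 57, 4).
Lerp each channel 60% toward 128:
  R: 252 + 0.6×(128−252) = 252 − 74.4 = 177.6 → 178
  G: 57 + 0.6×(128−57) = 57 + 42.6 = 99.6 → 100
  B: 4 + 74.4 = 78.4 → 78
rgb(178, 100, 78) = #B2644E.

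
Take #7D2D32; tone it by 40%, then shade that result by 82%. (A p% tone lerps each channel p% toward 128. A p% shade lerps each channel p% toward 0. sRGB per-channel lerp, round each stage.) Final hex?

#170E0F

#7D2D32 is rgb(125, 45, 50).
Lerp each channel 40% toward 128:
  R: 125 + 0.4×(128−125) = 125 + 1.2 = 126.2 → 126
  G: 45 + 0.4×(128−45) = 45 + 33.2 = 78.2 → 78
  B: 50 + 0.4×(128−50) = 50 + 31.2 = 81.2 → 81
After the tone: rgb(126, 78, 81) = #7E4E51.
Lerp each channel 82% toward 0:
  R: 126 + 0.82×(0−126) = 126 − 103.32 = 22.68 → 23
  G: 78 + 0.82×(0−78) = 78 − 63.96 = 14.04 → 14
  B: 81 − 66.42 = 14.58 → 15
rgb(23, 14, 15) = #170E0F.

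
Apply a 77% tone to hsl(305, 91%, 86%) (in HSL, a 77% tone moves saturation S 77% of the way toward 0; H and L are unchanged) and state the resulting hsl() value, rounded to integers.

hsl(305, 21%, 86%)

S moves 77% from 91 toward 0: 91 − 70.07 = 20.93 → 21.
H and L are unchanged.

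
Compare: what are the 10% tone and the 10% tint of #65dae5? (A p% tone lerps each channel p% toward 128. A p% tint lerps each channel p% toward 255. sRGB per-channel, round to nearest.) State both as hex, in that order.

#68d1db, #74dee8

#65dae5 is rgb(101, 218, 229).
10% tone:
  R: 101 + 0.1×(128−101) = 101 + 2.7 = 103.7 → 104
  G: 218 + 0.1×(128−218) = 218 − 9 = 209 → 209
  B: 229 + 0.1×(128−229) = 229 − 10.1 = 218.9 → 219
  → #68d1db
10% tint:
  R: 101 + 15.4 = 116.4 → 116
  G: 218 + 3.7 = 221.7 → 222
  B: 229 + 0.1×(255−229) = 229 + 2.6 = 231.6 → 232
  → #74dee8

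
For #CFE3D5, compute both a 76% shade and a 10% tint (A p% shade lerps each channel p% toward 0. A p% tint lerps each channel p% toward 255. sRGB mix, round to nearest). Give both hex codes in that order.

#323633, #D4E6D9

#CFE3D5 is rgb(207, 227, 213).
76% shade:
  R: 207 + 0.76×(0−207) = 207 − 157.32 = 49.68 → 50
  G: 227 − 172.52 = 54.48 → 54
  B: 213 + 0.76×(0−213) = 213 − 161.88 = 51.12 → 51
  → #323633
10% tint:
  R: 207 + 4.8 = 211.8 → 212
  G: 227 + 2.8 = 229.8 → 230
  B: 213 + 0.1×(255−213) = 213 + 4.2 = 217.2 → 217
  → #D4E6D9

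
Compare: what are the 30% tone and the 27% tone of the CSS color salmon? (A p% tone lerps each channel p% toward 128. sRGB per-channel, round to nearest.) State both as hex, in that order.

#D58076, #D98076

CSS salmon is rgb(250, 128, 114).
30% tone:
  R: 250 + 0.3×(128−250) = 250 − 36.6 = 213.4 → 213
  G: 128 + 0.3×(128−128) = 128 + 0 = 128 → 128
  B: 114 + 4.2 = 118.2 → 118
  → #D58076
27% tone:
  R: 250 + 0.27×(128−250) = 250 − 32.94 = 217.06 → 217
  G: 128 + 0.27×(128−128) = 128 + 0 = 128 → 128
  B: 114 + 3.78 = 117.78 → 118
  → #D98076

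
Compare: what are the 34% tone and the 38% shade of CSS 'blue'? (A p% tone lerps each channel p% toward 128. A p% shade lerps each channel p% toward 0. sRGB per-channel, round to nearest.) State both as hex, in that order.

CSS blue is rgb(0, 0, 255).
34% tone:
  R: 0 + 0.34×(128−0) = 0 + 43.52 = 43.52 → 44
  G: 0 + 43.52 = 43.52 → 44
  B: 255 + 0.34×(128−255) = 255 − 43.18 = 211.82 → 212
  → #2c2cd4
38% shade:
  R: 0 + 0 = 0 → 0
  G: 0 + 0.38×(0−0) = 0 + 0 = 0 → 0
  B: 255 − 96.9 = 158.1 → 158
  → #00009e

#2c2cd4, #00009e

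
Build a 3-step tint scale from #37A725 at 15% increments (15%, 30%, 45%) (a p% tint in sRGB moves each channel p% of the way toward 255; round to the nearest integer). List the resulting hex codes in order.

#55B446, #73C166, #91CF87

#37A725 is rgb(55, 167, 37).
15%: (55 + 30 = 85→85, 167 + 13.2 = 180.2→180, 37 + 32.7 = 69.7→70) → #55B446
30%: (55 + 60 = 115→115, 167 + 26.4 = 193.4→193, 37 + 65.4 = 102.4→102) → #73C166
45%: (55 + 90 = 145→145, 167 + 39.6 = 206.6→207, 37 + 98.1 = 135.1→135) → #91CF87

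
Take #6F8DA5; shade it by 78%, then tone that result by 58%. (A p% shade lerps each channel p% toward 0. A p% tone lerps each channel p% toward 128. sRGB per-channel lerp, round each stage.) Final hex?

#545759

#6F8DA5 is rgb(111, 141, 165).
A 78% shade moves each channel 78% toward 0:
  R: 111 + 0.78×(0−111) = 111 − 86.58 = 24.42 → 24
  G: 141 + 0.78×(0−141) = 141 − 109.98 = 31.02 → 31
  B: 165 − 128.7 = 36.3 → 36
After the shade: rgb(24, 31, 36) = #181F24.
A 58% tone moves each channel 58% toward 128:
  R: 24 + 60.32 = 84.32 → 84
  G: 31 + 56.26 = 87.26 → 87
  B: 36 + 0.58×(128−36) = 36 + 53.36 = 89.36 → 89
rgb(84, 87, 89) = #545759.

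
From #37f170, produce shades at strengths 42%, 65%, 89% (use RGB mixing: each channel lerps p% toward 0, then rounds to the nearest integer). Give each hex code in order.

#37f170 is rgb(55, 241, 112).
42%: (55 − 23.1 = 31.9→32, 241 − 101.22 = 139.78→140, 112 − 47.04 = 64.96→65) → #208c41
65%: (55 − 35.75 = 19.25→19, 241 − 156.65 = 84.35→84, 112 − 72.8 = 39.2→39) → #135427
89%: (55 − 48.95 = 6.05→6, 241 − 214.49 = 26.51→27, 112 − 99.68 = 12.32→12) → #061b0c

#208c41, #135427, #061b0c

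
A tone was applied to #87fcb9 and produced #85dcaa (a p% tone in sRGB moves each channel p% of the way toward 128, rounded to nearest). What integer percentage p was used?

#87fcb9 is rgb(135, 252, 185); #85dcaa is rgb(133, 220, 170).
On the G channel (widest range): 220 ≈ 252 + (p/100)(128 − 252), so p ≈ 100×(220 − 252)/(128 − 252) = -3200/-124 = 25.81.
p = 26 reproduces all three channels after rounding.

26%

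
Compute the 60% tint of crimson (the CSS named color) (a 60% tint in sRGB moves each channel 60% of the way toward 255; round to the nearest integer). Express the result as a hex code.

CSS crimson is rgb(220, 20, 60).
A 60% tint moves each channel 60% toward 255:
  R: 220 + 21 = 241 → 241
  G: 20 + 0.6×(255−20) = 20 + 141 = 161 → 161
  B: 60 + 0.6×(255−60) = 60 + 117 = 177 → 177
rgb(241, 161, 177) = #f1a1b1.

#f1a1b1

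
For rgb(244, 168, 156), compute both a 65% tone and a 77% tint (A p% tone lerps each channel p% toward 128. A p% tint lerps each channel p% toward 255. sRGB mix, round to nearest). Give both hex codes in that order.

#A98E8A, #FCEBE8

65% tone:
  R: 244 − 75.4 = 168.6 → 169
  G: 168 + 0.65×(128−168) = 168 − 26 = 142 → 142
  B: 156 + 0.65×(128−156) = 156 − 18.2 = 137.8 → 138
  → #A98E8A
77% tint:
  R: 244 + 8.47 = 252.47 → 252
  G: 168 + 0.77×(255−168) = 168 + 66.99 = 234.99 → 235
  B: 156 + 76.23 = 232.23 → 232
  → #FCEBE8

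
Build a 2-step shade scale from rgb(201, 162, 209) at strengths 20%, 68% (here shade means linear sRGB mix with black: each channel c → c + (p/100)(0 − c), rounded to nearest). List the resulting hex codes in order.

20%: (201 − 40.2 = 160.8→161, 162 − 32.4 = 129.6→130, 209 − 41.8 = 167.2→167) → #A182A7
68%: (201 − 136.68 = 64.32→64, 162 − 110.16 = 51.84→52, 209 − 142.12 = 66.88→67) → #403443

#A182A7, #403443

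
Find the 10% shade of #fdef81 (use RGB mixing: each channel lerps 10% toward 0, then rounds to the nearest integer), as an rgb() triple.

#fdef81 is rgb(253, 239, 129).
A 10% shade moves each channel 10% toward 0:
  R: 253 − 25.3 = 227.7 → 228
  G: 239 + 0.1×(0−239) = 239 − 23.9 = 215.1 → 215
  B: 129 − 12.9 = 116.1 → 116

rgb(228, 215, 116)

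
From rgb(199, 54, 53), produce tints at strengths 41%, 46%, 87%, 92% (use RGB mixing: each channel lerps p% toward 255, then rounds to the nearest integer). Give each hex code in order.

41%: (199 + 22.96 = 221.96→222, 54 + 82.41 = 136.41→136, 53 + 82.82 = 135.82→136) → #de8888
46%: (199 + 25.76 = 224.76→225, 54 + 92.46 = 146.46→146, 53 + 92.92 = 145.92→146) → #e19292
87%: (199 + 48.72 = 247.72→248, 54 + 174.87 = 228.87→229, 53 + 175.74 = 228.74→229) → #f8e5e5
92%: (199 + 51.52 = 250.52→251, 54 + 184.92 = 238.92→239, 53 + 185.84 = 238.84→239) → #fbefef

#de8888, #e19292, #f8e5e5, #fbefef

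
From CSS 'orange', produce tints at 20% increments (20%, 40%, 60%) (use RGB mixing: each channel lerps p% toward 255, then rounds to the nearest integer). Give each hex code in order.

CSS orange is rgb(255, 165, 0).
20%: (255→255, 165 + 18 = 183→183, 0 + 51 = 51→51) → #ffb733
40%: (255→255, 165 + 36 = 201→201, 0 + 102 = 102→102) → #ffc966
60%: (255→255, 165 + 54 = 219→219, 0 + 153 = 153→153) → #ffdb99

#ffb733, #ffc966, #ffdb99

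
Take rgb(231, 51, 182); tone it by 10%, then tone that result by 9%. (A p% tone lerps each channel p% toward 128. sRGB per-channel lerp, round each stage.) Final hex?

#d541ad

Lerp each channel 10% toward 128:
  R: 231 + 0.1×(128−231) = 231 − 10.3 = 220.7 → 221
  G: 51 + 7.7 = 58.7 → 59
  B: 182 − 5.4 = 176.6 → 177
After the tone: rgb(221, 59, 177) = #dd3bb1.
Per channel, c → c + 0.09(128 − c):
  R: 221 + 0.09×(128−221) = 221 − 8.37 = 212.63 → 213
  G: 59 + 0.09×(128−59) = 59 + 6.21 = 65.21 → 65
  B: 177 + 0.09×(128−177) = 177 − 4.41 = 172.59 → 173
rgb(213, 65, 173) = #d541ad.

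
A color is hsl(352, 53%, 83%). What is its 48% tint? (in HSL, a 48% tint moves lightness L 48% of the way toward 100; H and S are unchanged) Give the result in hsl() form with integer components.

L moves 48% from 83 toward 100: 83 + 8.16 = 91.16 → 91.
H and S are unchanged.

hsl(352, 53%, 91%)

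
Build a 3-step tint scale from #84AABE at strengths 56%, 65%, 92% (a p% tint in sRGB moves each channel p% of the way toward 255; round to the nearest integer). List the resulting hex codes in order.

#84AABE is rgb(132, 170, 190).
56%: (132 + 68.88 = 200.88→201, 170 + 47.6 = 217.6→218, 190 + 36.4 = 226.4→226) → #C9DAE2
65%: (132 + 79.95 = 211.95→212, 170 + 55.25 = 225.25→225, 190 + 42.25 = 232.25→232) → #D4E1E8
92%: (132 + 113.16 = 245.16→245, 170 + 78.2 = 248.2→248, 190 + 59.8 = 249.8→250) → #F5F8FA

#C9DAE2, #D4E1E8, #F5F8FA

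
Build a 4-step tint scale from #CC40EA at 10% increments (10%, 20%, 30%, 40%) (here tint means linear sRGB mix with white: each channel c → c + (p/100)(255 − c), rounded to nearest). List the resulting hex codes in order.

#D153EC, #D666EE, #DB79F0, #E08CF2

#CC40EA is rgb(204, 64, 234).
10%: (204 + 5.1 = 209.1→209, 64 + 19.1 = 83.1→83, 234 + 2.1 = 236.1→236) → #D153EC
20%: (204 + 10.2 = 214.2→214, 64 + 38.2 = 102.2→102, 234 + 4.2 = 238.2→238) → #D666EE
30%: (204 + 15.3 = 219.3→219, 64 + 57.3 = 121.3→121, 234 + 6.3 = 240.3→240) → #DB79F0
40%: (204 + 20.4 = 224.4→224, 64 + 76.4 = 140.4→140, 234 + 8.4 = 242.4→242) → #E08CF2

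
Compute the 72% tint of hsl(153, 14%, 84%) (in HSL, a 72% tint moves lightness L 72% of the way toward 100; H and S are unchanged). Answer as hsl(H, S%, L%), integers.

hsl(153, 14%, 96%)

L moves 72% from 84 toward 100: 84 + 11.52 = 95.52 → 96.
H and S are unchanged.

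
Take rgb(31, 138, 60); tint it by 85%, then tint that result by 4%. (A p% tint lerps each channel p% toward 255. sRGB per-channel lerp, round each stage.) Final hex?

An 85% tint moves each channel 85% toward 255:
  R: 31 + 0.85×(255−31) = 31 + 190.4 = 221.4 → 221
  G: 138 + 0.85×(255−138) = 138 + 99.45 = 237.45 → 237
  B: 60 + 165.75 = 225.75 → 226
After the tint: rgb(221, 237, 226) = #DDEDE2.
Lerp each channel 4% toward 255:
  R: 221 + 1.36 = 222.36 → 222
  G: 237 + 0.04×(255−237) = 237 + 0.72 = 237.72 → 238
  B: 226 + 1.16 = 227.16 → 227
rgb(222, 238, 227) = #DEEEE3.

#DEEEE3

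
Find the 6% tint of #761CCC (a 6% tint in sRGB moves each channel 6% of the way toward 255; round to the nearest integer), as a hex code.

#761CCC is rgb(118, 28, 204).
Per channel, c → c + 0.06(255 − c):
  R: 118 + 0.06×(255−118) = 118 + 8.22 = 126.22 → 126
  G: 28 + 0.06×(255−28) = 28 + 13.62 = 41.62 → 42
  B: 204 + 3.06 = 207.06 → 207
rgb(126, 42, 207) = #7E2ACF.

#7E2ACF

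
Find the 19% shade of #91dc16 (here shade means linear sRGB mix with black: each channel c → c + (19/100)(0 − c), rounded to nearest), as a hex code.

#91dc16 is rgb(145, 220, 22).
Per channel, c → c + 0.19(0 − c):
  R: 145 + 0.19×(0−145) = 145 − 27.55 = 117.45 → 117
  G: 220 + 0.19×(0−220) = 220 − 41.8 = 178.2 → 178
  B: 22 − 4.18 = 17.82 → 18
rgb(117, 178, 18) = #75b212.

#75b212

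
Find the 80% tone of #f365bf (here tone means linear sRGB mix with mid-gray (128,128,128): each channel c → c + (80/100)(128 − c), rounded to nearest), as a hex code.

#f365bf is rgb(243, 101, 191).
An 80% tone moves each channel 80% toward 128:
  R: 243 + 0.8×(128−243) = 243 − 92 = 151 → 151
  G: 101 + 0.8×(128−101) = 101 + 21.6 = 122.6 → 123
  B: 191 + 0.8×(128−191) = 191 − 50.4 = 140.6 → 141
rgb(151, 123, 141) = #977b8d.

#977b8d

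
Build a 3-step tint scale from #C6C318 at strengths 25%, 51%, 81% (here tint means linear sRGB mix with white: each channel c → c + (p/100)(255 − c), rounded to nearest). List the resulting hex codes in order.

#D4D252, #E3E28E, #F4F4D3

#C6C318 is rgb(198, 195, 24).
25%: (198 + 14.25 = 212.25→212, 195 + 15 = 210→210, 24 + 57.75 = 81.75→82) → #D4D252
51%: (198 + 29.07 = 227.07→227, 195 + 30.6 = 225.6→226, 24 + 117.81 = 141.81→142) → #E3E28E
81%: (198 + 46.17 = 244.17→244, 195 + 48.6 = 243.6→244, 24 + 187.11 = 211.11→211) → #F4F4D3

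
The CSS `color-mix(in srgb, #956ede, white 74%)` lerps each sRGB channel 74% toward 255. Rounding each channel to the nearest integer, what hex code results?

#e3d9f6

#956ede is rgb(149, 110, 222).
Lerp each channel 74% toward 255:
  R: 149 + 78.44 = 227.44 → 227
  G: 110 + 107.3 = 217.3 → 217
  B: 222 + 24.42 = 246.42 → 246
rgb(227, 217, 246) = #e3d9f6.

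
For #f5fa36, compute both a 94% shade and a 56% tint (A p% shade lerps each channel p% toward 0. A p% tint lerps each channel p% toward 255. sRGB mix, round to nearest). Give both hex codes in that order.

#f5fa36 is rgb(245, 250, 54).
94% shade:
  R: 245 − 230.3 = 14.7 → 15
  G: 250 − 235 = 15 → 15
  B: 54 + 0.94×(0−54) = 54 − 50.76 = 3.24 → 3
  → #0f0f03
56% tint:
  R: 245 + 5.6 = 250.6 → 251
  G: 250 + 0.56×(255−250) = 250 + 2.8 = 252.8 → 253
  B: 54 + 0.56×(255−54) = 54 + 112.56 = 166.56 → 167
  → #fbfda7

#0f0f03, #fbfda7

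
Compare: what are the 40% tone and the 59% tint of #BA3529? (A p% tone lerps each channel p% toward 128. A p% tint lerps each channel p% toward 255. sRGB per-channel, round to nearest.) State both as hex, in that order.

#A3534C, #E3ACA7

#BA3529 is rgb(186, 53, 41).
40% tone:
  R: 186 − 23.2 = 162.8 → 163
  G: 53 + 0.4×(128−53) = 53 + 30 = 83 → 83
  B: 41 + 0.4×(128−41) = 41 + 34.8 = 75.8 → 76
  → #A3534C
59% tint:
  R: 186 + 40.71 = 226.71 → 227
  G: 53 + 119.18 = 172.18 → 172
  B: 41 + 126.26 = 167.26 → 167
  → #E3ACA7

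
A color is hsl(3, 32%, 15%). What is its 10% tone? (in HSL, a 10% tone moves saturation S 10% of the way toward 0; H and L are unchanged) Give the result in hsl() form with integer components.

hsl(3, 29%, 15%)

S moves 10% from 32 toward 0: 32 − 3.2 = 28.8 → 29.
H and L are unchanged.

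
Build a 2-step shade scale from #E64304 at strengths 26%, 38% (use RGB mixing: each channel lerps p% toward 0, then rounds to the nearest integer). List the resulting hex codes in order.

#E64304 is rgb(230, 67, 4).
26%: (230 − 59.8 = 170.2→170, 67 − 17.42 = 49.58→50, 4 − 1.04 = 2.96→3) → #AA3203
38%: (230 − 87.4 = 142.6→143, 67 − 25.46 = 41.54→42, 4 − 1.52 = 2.48→2) → #8F2A02

#AA3203, #8F2A02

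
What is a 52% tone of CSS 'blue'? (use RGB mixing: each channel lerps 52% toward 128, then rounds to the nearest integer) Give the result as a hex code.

CSS blue is rgb(0, 0, 255).
Per channel, c → c + 0.52(128 − c):
  R: 0 + 0.52×(128−0) = 0 + 66.56 = 66.56 → 67
  G: 0 + 0.52×(128−0) = 0 + 66.56 = 66.56 → 67
  B: 255 + 0.52×(128−255) = 255 − 66.04 = 188.96 → 189
rgb(67, 67, 189) = #4343bd.

#4343bd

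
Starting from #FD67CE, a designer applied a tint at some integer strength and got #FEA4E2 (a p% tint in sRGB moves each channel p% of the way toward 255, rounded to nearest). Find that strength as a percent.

#FD67CE is rgb(253, 103, 206); #FEA4E2 is rgb(254, 164, 226).
On the G channel (widest range): 164 ≈ 103 + (p/100)(255 − 103), so p ≈ 100×(164 − 103)/(255 − 103) = 6100/152 = 40.13.
p = 40 reproduces all three channels after rounding.

40%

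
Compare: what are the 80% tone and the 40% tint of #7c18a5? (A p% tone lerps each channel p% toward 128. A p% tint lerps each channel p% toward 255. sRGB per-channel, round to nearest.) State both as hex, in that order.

#7c18a5 is rgb(124, 24, 165).
80% tone:
  R: 124 + 0.8×(128−124) = 124 + 3.2 = 127.2 → 127
  G: 24 + 0.8×(128−24) = 24 + 83.2 = 107.2 → 107
  B: 165 + 0.8×(128−165) = 165 − 29.6 = 135.4 → 135
  → #7f6b87
40% tint:
  R: 124 + 52.4 = 176.4 → 176
  G: 24 + 0.4×(255−24) = 24 + 92.4 = 116.4 → 116
  B: 165 + 0.4×(255−165) = 165 + 36 = 201 → 201
  → #b074c9

#7f6b87, #b074c9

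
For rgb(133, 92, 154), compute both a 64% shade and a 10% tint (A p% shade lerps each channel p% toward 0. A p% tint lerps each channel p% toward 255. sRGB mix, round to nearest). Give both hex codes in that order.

#302137, #916CA4

64% shade:
  R: 133 + 0.64×(0−133) = 133 − 85.12 = 47.88 → 48
  G: 92 − 58.88 = 33.12 → 33
  B: 154 + 0.64×(0−154) = 154 − 98.56 = 55.44 → 55
  → #302137
10% tint:
  R: 133 + 12.2 = 145.2 → 145
  G: 92 + 0.1×(255−92) = 92 + 16.3 = 108.3 → 108
  B: 154 + 10.1 = 164.1 → 164
  → #916CA4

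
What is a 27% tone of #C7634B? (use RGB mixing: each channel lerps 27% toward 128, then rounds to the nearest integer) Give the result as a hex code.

#C7634B is rgb(199, 99, 75).
Lerp each channel 27% toward 128:
  R: 199 + 0.27×(128−199) = 199 − 19.17 = 179.83 → 180
  G: 99 + 0.27×(128−99) = 99 + 7.83 = 106.83 → 107
  B: 75 + 0.27×(128−75) = 75 + 14.31 = 89.31 → 89
rgb(180, 107, 89) = #B46B59.

#B46B59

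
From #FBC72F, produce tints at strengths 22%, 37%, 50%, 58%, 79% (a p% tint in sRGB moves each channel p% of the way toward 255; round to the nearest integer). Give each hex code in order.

#FBC72F is rgb(251, 199, 47).
22%: (251 + 0.88 = 251.88→252, 199 + 12.32 = 211.32→211, 47 + 45.76 = 92.76→93) → #FCD35D
37%: (251 + 1.48 = 252.48→252, 199 + 20.72 = 219.72→220, 47 + 76.96 = 123.96→124) → #FCDC7C
50%: (251 + 2 = 253→253, 199 + 28 = 227→227, 47 + 104 = 151→151) → #FDE397
58%: (251 + 2.32 = 253.32→253, 199 + 32.48 = 231.48→231, 47 + 120.64 = 167.64→168) → #FDE7A8
79%: (251 + 3.16 = 254.16→254, 199 + 44.24 = 243.24→243, 47 + 164.32 = 211.32→211) → #FEF3D3

#FCD35D, #FCDC7C, #FDE397, #FDE7A8, #FEF3D3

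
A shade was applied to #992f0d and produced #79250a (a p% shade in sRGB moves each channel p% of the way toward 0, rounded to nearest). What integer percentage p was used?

21%

#992f0d is rgb(153, 47, 13); #79250a is rgb(121, 37, 10).
On the R channel (widest range): 121 ≈ 153 + (p/100)(0 − 153), so p ≈ 100×(121 − 153)/(0 − 153) = -3200/-153 = 20.92.
p = 21 reproduces all three channels after rounding.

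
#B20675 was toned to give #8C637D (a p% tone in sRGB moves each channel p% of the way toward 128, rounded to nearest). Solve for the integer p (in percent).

#B20675 is rgb(178, 6, 117); #8C637D is rgb(140, 99, 125).
On the G channel (widest range): 99 ≈ 6 + (p/100)(128 − 6), so p ≈ 100×(99 − 6)/(128 − 6) = 9300/122 = 76.23.
p = 76 reproduces all three channels after rounding.

76%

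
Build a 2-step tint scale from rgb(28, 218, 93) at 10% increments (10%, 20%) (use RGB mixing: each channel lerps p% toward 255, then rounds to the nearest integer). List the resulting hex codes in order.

#33de6d, #49e17d

10%: (28 + 22.7 = 50.7→51, 218 + 3.7 = 221.7→222, 93 + 16.2 = 109.2→109) → #33de6d
20%: (28 + 45.4 = 73.4→73, 218 + 7.4 = 225.4→225, 93 + 32.4 = 125.4→125) → #49e17d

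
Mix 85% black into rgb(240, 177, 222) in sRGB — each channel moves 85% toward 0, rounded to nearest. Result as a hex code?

#241b21

Lerp each channel 85% toward 0:
  R: 240 − 204 = 36 → 36
  G: 177 + 0.85×(0−177) = 177 − 150.45 = 26.55 → 27
  B: 222 − 188.7 = 33.3 → 33
rgb(36, 27, 33) = #241b21.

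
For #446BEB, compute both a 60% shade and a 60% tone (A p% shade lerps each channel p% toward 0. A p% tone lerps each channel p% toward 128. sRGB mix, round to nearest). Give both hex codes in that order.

#1B2B5E, #6878AB

#446BEB is rgb(68, 107, 235).
60% shade:
  R: 68 + 0.6×(0−68) = 68 − 40.8 = 27.2 → 27
  G: 107 − 64.2 = 42.8 → 43
  B: 235 − 141 = 94 → 94
  → #1B2B5E
60% tone:
  R: 68 + 36 = 104 → 104
  G: 107 + 0.6×(128−107) = 107 + 12.6 = 119.6 → 120
  B: 235 + 0.6×(128−235) = 235 − 64.2 = 170.8 → 171
  → #6878AB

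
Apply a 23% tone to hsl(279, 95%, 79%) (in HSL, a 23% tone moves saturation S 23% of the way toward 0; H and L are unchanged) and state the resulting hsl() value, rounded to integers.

hsl(279, 73%, 79%)

S moves 23% from 95 toward 0: 95 − 21.85 = 73.15 → 73.
H and L are unchanged.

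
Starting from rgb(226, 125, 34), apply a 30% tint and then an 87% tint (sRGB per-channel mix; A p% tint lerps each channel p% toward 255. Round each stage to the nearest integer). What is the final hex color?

#fcf3eb

A 30% tint moves each channel 30% toward 255:
  R: 226 + 0.3×(255−226) = 226 + 8.7 = 234.7 → 235
  G: 125 + 0.3×(255−125) = 125 + 39 = 164 → 164
  B: 34 + 0.3×(255−34) = 34 + 66.3 = 100.3 → 100
After the tint: rgb(235, 164, 100) = #eba464.
Per channel, c → c + 0.87(255 − c):
  R: 235 + 17.4 = 252.4 → 252
  G: 164 + 79.17 = 243.17 → 243
  B: 100 + 0.87×(255−100) = 100 + 134.85 = 234.85 → 235
rgb(252, 243, 235) = #fcf3eb.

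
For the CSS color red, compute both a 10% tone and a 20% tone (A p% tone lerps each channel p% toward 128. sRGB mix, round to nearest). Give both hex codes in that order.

CSS red is rgb(255, 0, 0).
10% tone:
  R: 255 + 0.1×(128−255) = 255 − 12.7 = 242.3 → 242
  G: 0 + 0.1×(128−0) = 0 + 12.8 = 12.8 → 13
  B: 0 + 0.1×(128−0) = 0 + 12.8 = 12.8 → 13
  → #F20D0D
20% tone:
  R: 255 + 0.2×(128−255) = 255 − 25.4 = 229.6 → 230
  G: 0 + 0.2×(128−0) = 0 + 25.6 = 25.6 → 26
  B: 0 + 25.6 = 25.6 → 26
  → #E61A1A

#F20D0D, #E61A1A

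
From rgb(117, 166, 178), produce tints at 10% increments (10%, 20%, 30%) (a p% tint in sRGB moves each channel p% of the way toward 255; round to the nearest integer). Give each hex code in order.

10%: (117 + 13.8 = 130.8→131, 166 + 8.9 = 174.9→175, 178 + 7.7 = 185.7→186) → #83afba
20%: (117 + 27.6 = 144.6→145, 166 + 17.8 = 183.8→184, 178 + 15.4 = 193.4→193) → #91b8c1
30%: (117 + 41.4 = 158.4→158, 166 + 26.7 = 192.7→193, 178 + 23.1 = 201.1→201) → #9ec1c9

#83afba, #91b8c1, #9ec1c9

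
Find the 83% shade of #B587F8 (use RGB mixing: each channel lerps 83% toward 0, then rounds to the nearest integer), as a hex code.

#B587F8 is rgb(181, 135, 248).
Lerp each channel 83% toward 0:
  R: 181 + 0.83×(0−181) = 181 − 150.23 = 30.77 → 31
  G: 135 − 112.05 = 22.95 → 23
  B: 248 − 205.84 = 42.16 → 42
rgb(31, 23, 42) = #1F172A.

#1F172A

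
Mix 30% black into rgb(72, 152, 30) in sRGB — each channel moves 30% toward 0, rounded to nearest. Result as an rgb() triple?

rgb(50, 106, 21)

Per channel, c → c + 0.3(0 − c):
  R: 72 + 0.3×(0−72) = 72 − 21.6 = 50.4 → 50
  G: 152 + 0.3×(0−152) = 152 − 45.6 = 106.4 → 106
  B: 30 − 9 = 21 → 21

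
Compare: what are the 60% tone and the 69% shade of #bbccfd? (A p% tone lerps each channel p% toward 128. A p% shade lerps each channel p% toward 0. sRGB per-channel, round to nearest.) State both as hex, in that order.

#989eb2, #3a3f4e

#bbccfd is rgb(187, 204, 253).
60% tone:
  R: 187 − 35.4 = 151.6 → 152
  G: 204 − 45.6 = 158.4 → 158
  B: 253 − 75 = 178 → 178
  → #989eb2
69% shade:
  R: 187 − 129.03 = 57.97 → 58
  G: 204 + 0.69×(0−204) = 204 − 140.76 = 63.24 → 63
  B: 253 − 174.57 = 78.43 → 78
  → #3a3f4e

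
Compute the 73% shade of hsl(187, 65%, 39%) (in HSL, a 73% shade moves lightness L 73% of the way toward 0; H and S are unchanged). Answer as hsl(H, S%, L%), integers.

hsl(187, 65%, 11%)

L moves 73% from 39 toward 0: 39 − 28.47 = 10.53 → 11.
H and S are unchanged.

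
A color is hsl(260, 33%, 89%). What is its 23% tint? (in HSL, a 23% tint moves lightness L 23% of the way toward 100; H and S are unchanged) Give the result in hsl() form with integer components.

L moves 23% from 89 toward 100: 89 + 2.53 = 91.53 → 92.
H and S are unchanged.

hsl(260, 33%, 92%)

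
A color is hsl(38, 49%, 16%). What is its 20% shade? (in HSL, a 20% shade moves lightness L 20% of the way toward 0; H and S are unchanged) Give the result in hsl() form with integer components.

L moves 20% from 16 toward 0: 16 − 3.2 = 12.8 → 13.
H and S are unchanged.

hsl(38, 49%, 13%)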